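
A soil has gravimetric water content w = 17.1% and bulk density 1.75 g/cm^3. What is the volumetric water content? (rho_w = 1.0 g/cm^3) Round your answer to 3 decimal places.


Step 1: theta = (w / 100) * BD / rho_w
Step 2: theta = (17.1 / 100) * 1.75 / 1.0
Step 3: theta = 0.171 * 1.75
Step 4: theta = 0.299

0.299


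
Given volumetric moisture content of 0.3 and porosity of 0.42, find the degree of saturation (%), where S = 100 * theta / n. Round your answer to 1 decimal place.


Step 1: S = 100 * theta_v / n
Step 2: S = 100 * 0.3 / 0.42
Step 3: S = 71.4%

71.4


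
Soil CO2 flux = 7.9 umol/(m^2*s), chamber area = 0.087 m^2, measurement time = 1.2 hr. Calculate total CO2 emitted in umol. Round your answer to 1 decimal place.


Step 1: Convert time to seconds: 1.2 hr * 3600 = 4320.0 s
Step 2: Total = flux * area * time_s
Step 3: Total = 7.9 * 0.087 * 4320.0
Step 4: Total = 2969.1 umol

2969.1


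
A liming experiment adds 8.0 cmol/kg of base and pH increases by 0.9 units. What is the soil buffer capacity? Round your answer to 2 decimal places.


Step 1: BC = change in base / change in pH
Step 2: BC = 8.0 / 0.9
Step 3: BC = 8.89 cmol/(kg*pH unit)

8.89


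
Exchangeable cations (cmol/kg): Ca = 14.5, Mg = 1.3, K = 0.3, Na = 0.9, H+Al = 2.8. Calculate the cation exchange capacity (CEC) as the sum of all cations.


Step 1: CEC = Ca + Mg + K + Na + (H+Al)
Step 2: CEC = 14.5 + 1.3 + 0.3 + 0.9 + 2.8
Step 3: CEC = 19.8 cmol/kg

19.8


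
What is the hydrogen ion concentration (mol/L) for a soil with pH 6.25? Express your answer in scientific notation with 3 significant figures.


Step 1: [H+] = 10^(-pH)
Step 2: [H+] = 10^(-6.25)
Step 3: [H+] = 5.62e-07 mol/L

5.62e-07


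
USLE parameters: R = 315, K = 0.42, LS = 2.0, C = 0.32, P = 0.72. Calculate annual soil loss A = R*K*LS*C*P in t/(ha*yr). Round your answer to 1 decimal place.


Step 1: A = R * K * LS * C * P
Step 2: R * K = 315 * 0.42 = 132.3
Step 3: (R*K) * LS = 132.3 * 2.0 = 264.6
Step 4: * C * P = 264.6 * 0.32 * 0.72 = 61.0
Step 5: A = 61.0 t/(ha*yr)

61.0


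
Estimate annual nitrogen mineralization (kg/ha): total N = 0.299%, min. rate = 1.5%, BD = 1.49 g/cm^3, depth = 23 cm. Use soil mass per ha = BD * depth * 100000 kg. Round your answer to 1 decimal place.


Step 1: Soil mass per ha = BD * depth * 100000 = 1.49 * 23 * 100000 = 3427000 kg
Step 2: Total N pool = soil mass * N%/100 = 3427000 * 0.299/100 = 10246.73 kg/ha
Step 3: N mineralized = N pool * rate%/100 = 10246.73 * 1.5/100 = 153.7 kg/ha/yr

153.7


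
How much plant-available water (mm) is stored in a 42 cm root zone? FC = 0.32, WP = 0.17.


Step 1: Available water = (FC - WP) * depth * 10
Step 2: AW = (0.32 - 0.17) * 42 * 10
Step 3: AW = 0.15 * 42 * 10
Step 4: AW = 63.0 mm

63.0


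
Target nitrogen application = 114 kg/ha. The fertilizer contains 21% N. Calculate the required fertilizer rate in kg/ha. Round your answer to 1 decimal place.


Step 1: Fertilizer rate = target N / (N content / 100)
Step 2: Rate = 114 / (21 / 100)
Step 3: Rate = 114 / 0.21
Step 4: Rate = 542.9 kg/ha

542.9


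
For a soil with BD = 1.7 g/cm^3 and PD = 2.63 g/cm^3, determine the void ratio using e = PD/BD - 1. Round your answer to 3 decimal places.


Step 1: e = PD / BD - 1
Step 2: e = 2.63 / 1.7 - 1
Step 3: e = 1.54706 - 1
Step 4: e = 0.547

0.547


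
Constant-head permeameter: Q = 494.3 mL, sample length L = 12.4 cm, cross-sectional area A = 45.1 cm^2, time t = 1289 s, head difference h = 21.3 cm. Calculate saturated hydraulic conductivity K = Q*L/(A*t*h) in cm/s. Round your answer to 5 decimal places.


Step 1: K = Q * L / (A * t * h)
Step 2: Numerator = 494.3 * 12.4 = 6129.32
Step 3: Denominator = 45.1 * 1289 * 21.3 = 1238252.07
Step 4: K = 6129.32 / 1238252.07 = 0.00495 cm/s

0.00495


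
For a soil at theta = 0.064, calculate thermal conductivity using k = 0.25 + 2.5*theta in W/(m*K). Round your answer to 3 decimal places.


Step 1: k = 0.25 + 2.5 * theta
Step 2: k = 0.25 + 2.5 * 0.064
Step 3: k = 0.25 + 0.16
Step 4: k = 0.41 W/(m*K)

0.41


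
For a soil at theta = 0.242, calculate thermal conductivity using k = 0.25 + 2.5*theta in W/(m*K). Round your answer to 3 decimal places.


Step 1: k = 0.25 + 2.5 * theta
Step 2: k = 0.25 + 2.5 * 0.242
Step 3: k = 0.25 + 0.605
Step 4: k = 0.855 W/(m*K)

0.855


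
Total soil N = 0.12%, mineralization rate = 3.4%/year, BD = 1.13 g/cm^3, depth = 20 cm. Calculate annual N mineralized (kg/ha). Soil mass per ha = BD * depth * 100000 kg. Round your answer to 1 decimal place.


Step 1: Soil mass per ha = BD * depth * 100000 = 1.13 * 20 * 100000 = 2260000 kg
Step 2: Total N pool = soil mass * N%/100 = 2260000 * 0.12/100 = 2712.0 kg/ha
Step 3: N mineralized = N pool * rate%/100 = 2712.0 * 3.4/100 = 92.2 kg/ha/yr

92.2


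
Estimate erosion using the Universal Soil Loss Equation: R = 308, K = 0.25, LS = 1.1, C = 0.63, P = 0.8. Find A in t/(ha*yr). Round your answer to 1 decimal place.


Step 1: A = R * K * LS * C * P
Step 2: R * K = 308 * 0.25 = 77.0
Step 3: (R*K) * LS = 77.0 * 1.1 = 84.7
Step 4: * C * P = 84.7 * 0.63 * 0.8 = 42.7
Step 5: A = 42.7 t/(ha*yr)

42.7


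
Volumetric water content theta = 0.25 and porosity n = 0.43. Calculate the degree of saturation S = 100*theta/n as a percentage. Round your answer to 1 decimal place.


Step 1: S = 100 * theta_v / n
Step 2: S = 100 * 0.25 / 0.43
Step 3: S = 58.1%

58.1


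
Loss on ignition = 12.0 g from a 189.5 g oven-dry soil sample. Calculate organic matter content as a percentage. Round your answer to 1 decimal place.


Step 1: OM% = 100 * LOI / sample mass
Step 2: OM = 100 * 12.0 / 189.5
Step 3: OM = 6.3%

6.3


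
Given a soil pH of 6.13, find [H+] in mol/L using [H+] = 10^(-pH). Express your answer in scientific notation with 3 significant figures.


Step 1: [H+] = 10^(-pH)
Step 2: [H+] = 10^(-6.13)
Step 3: [H+] = 7.41e-07 mol/L

7.41e-07


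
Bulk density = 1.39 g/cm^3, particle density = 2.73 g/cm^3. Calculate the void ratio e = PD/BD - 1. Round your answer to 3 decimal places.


Step 1: e = PD / BD - 1
Step 2: e = 2.73 / 1.39 - 1
Step 3: e = 1.96403 - 1
Step 4: e = 0.964

0.964


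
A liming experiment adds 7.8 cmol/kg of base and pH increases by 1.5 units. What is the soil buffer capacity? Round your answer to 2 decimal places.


Step 1: BC = change in base / change in pH
Step 2: BC = 7.8 / 1.5
Step 3: BC = 5.2 cmol/(kg*pH unit)

5.2


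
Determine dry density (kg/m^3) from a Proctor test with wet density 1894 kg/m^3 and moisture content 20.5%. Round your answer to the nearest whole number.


Step 1: Dry density = wet density / (1 + w/100)
Step 2: Dry density = 1894 / (1 + 20.5/100)
Step 3: Dry density = 1894 / 1.205
Step 4: Dry density = 1572 kg/m^3

1572


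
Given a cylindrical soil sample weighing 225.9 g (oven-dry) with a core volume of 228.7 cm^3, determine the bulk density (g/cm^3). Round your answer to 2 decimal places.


Step 1: Identify the formula: BD = dry mass / volume
Step 2: Substitute values: BD = 225.9 / 228.7
Step 3: BD = 0.99 g/cm^3

0.99


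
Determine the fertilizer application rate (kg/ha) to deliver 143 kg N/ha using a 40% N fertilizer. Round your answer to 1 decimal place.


Step 1: Fertilizer rate = target N / (N content / 100)
Step 2: Rate = 143 / (40 / 100)
Step 3: Rate = 143 / 0.4
Step 4: Rate = 357.5 kg/ha

357.5


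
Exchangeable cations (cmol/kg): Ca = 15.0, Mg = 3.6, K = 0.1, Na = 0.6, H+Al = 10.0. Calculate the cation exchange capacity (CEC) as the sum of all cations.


Step 1: CEC = Ca + Mg + K + Na + (H+Al)
Step 2: CEC = 15.0 + 3.6 + 0.1 + 0.6 + 10.0
Step 3: CEC = 29.3 cmol/kg

29.3


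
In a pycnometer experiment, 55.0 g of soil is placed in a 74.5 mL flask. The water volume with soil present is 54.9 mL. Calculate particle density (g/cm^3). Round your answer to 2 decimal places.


Step 1: Volume of solids = flask volume - water volume with soil
Step 2: V_solids = 74.5 - 54.9 = 19.6 mL
Step 3: Particle density = mass / V_solids = 55.0 / 19.6 = 2.81 g/cm^3

2.81


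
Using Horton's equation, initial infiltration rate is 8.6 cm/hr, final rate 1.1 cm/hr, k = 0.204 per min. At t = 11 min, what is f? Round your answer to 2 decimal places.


Step 1: f = fc + (f0 - fc) * exp(-k * t)
Step 2: exp(-0.204 * 11) = 0.106034
Step 3: f = 1.1 + (8.6 - 1.1) * 0.106034
Step 4: f = 1.1 + 7.5 * 0.106034
Step 5: f = 1.9 cm/hr

1.9


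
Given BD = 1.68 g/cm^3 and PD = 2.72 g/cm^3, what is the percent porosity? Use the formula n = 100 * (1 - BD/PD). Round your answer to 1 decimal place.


Step 1: Formula: n = 100 * (1 - BD / PD)
Step 2: n = 100 * (1 - 1.68 / 2.72)
Step 3: n = 100 * (1 - 0.61765)
Step 4: n = 38.2%

38.2


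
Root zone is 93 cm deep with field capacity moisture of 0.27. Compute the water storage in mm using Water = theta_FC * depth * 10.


Step 1: Water (mm) = theta_FC * depth (cm) * 10
Step 2: Water = 0.27 * 93 * 10
Step 3: Water = 251.1 mm

251.1


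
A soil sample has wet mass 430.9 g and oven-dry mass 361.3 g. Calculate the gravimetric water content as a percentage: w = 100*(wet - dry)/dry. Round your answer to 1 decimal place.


Step 1: Water mass = wet - dry = 430.9 - 361.3 = 69.6 g
Step 2: w = 100 * water mass / dry mass
Step 3: w = 100 * 69.6 / 361.3 = 19.3%

19.3


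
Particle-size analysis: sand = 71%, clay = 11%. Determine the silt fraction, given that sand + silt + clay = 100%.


Step 1: sand + silt + clay = 100%
Step 2: silt = 100 - sand - clay
Step 3: silt = 100 - 71 - 11
Step 4: silt = 18%

18


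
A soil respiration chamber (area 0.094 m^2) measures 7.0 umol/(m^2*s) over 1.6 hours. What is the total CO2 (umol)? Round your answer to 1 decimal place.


Step 1: Convert time to seconds: 1.6 hr * 3600 = 5760.0 s
Step 2: Total = flux * area * time_s
Step 3: Total = 7.0 * 0.094 * 5760.0
Step 4: Total = 3790.1 umol

3790.1


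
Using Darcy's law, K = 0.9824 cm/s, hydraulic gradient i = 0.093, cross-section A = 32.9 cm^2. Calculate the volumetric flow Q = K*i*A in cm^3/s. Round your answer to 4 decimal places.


Step 1: Apply Darcy's law: Q = K * i * A
Step 2: Q = 0.9824 * 0.093 * 32.9
Step 3: Q = 3.0058 cm^3/s

3.0058


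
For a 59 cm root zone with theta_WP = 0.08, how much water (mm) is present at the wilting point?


Step 1: Water (mm) = theta_WP * depth * 10
Step 2: Water = 0.08 * 59 * 10
Step 3: Water = 47.2 mm

47.2


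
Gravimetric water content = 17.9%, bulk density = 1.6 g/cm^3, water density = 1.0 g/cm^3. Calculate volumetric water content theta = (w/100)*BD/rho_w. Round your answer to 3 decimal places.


Step 1: theta = (w / 100) * BD / rho_w
Step 2: theta = (17.9 / 100) * 1.6 / 1.0
Step 3: theta = 0.179 * 1.6
Step 4: theta = 0.286

0.286


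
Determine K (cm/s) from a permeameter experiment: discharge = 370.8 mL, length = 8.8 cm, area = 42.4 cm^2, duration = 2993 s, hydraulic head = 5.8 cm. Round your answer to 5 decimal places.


Step 1: K = Q * L / (A * t * h)
Step 2: Numerator = 370.8 * 8.8 = 3263.04
Step 3: Denominator = 42.4 * 2993 * 5.8 = 736038.56
Step 4: K = 3263.04 / 736038.56 = 0.00443 cm/s

0.00443


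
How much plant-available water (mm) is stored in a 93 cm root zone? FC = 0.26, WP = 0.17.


Step 1: Available water = (FC - WP) * depth * 10
Step 2: AW = (0.26 - 0.17) * 93 * 10
Step 3: AW = 0.09 * 93 * 10
Step 4: AW = 83.7 mm

83.7


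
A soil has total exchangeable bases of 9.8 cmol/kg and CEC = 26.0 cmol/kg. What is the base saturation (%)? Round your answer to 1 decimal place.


Step 1: BS = 100 * (sum of bases) / CEC
Step 2: BS = 100 * 9.8 / 26.0
Step 3: BS = 37.7%

37.7


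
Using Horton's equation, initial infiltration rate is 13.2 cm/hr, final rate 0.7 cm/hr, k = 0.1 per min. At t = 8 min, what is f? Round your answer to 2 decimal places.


Step 1: f = fc + (f0 - fc) * exp(-k * t)
Step 2: exp(-0.1 * 8) = 0.449329
Step 3: f = 0.7 + (13.2 - 0.7) * 0.449329
Step 4: f = 0.7 + 12.5 * 0.449329
Step 5: f = 6.32 cm/hr

6.32


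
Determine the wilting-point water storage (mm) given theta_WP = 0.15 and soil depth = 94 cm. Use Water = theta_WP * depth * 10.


Step 1: Water (mm) = theta_WP * depth * 10
Step 2: Water = 0.15 * 94 * 10
Step 3: Water = 141.0 mm

141.0


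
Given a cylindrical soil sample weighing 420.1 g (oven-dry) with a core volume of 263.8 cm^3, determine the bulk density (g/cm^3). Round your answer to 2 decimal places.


Step 1: Identify the formula: BD = dry mass / volume
Step 2: Substitute values: BD = 420.1 / 263.8
Step 3: BD = 1.59 g/cm^3

1.59


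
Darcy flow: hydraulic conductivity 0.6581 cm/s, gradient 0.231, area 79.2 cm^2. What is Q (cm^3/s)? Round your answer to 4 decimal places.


Step 1: Apply Darcy's law: Q = K * i * A
Step 2: Q = 0.6581 * 0.231 * 79.2
Step 3: Q = 12.0401 cm^3/s

12.0401


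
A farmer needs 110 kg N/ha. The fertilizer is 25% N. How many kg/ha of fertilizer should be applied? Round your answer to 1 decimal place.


Step 1: Fertilizer rate = target N / (N content / 100)
Step 2: Rate = 110 / (25 / 100)
Step 3: Rate = 110 / 0.25
Step 4: Rate = 440.0 kg/ha

440.0


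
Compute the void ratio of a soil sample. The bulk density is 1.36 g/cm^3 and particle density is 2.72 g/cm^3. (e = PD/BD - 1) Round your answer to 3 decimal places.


Step 1: e = PD / BD - 1
Step 2: e = 2.72 / 1.36 - 1
Step 3: e = 2.0 - 1
Step 4: e = 1.0

1.0


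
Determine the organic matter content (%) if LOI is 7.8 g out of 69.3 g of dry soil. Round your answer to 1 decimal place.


Step 1: OM% = 100 * LOI / sample mass
Step 2: OM = 100 * 7.8 / 69.3
Step 3: OM = 11.3%

11.3


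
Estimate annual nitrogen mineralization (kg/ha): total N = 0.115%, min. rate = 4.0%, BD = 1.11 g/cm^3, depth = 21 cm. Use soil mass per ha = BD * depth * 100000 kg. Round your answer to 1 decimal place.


Step 1: Soil mass per ha = BD * depth * 100000 = 1.11 * 21 * 100000 = 2331000 kg
Step 2: Total N pool = soil mass * N%/100 = 2331000 * 0.115/100 = 2680.65 kg/ha
Step 3: N mineralized = N pool * rate%/100 = 2680.65 * 4.0/100 = 107.2 kg/ha/yr

107.2


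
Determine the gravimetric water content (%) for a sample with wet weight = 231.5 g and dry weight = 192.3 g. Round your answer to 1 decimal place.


Step 1: Water mass = wet - dry = 231.5 - 192.3 = 39.2 g
Step 2: w = 100 * water mass / dry mass
Step 3: w = 100 * 39.2 / 192.3 = 20.4%

20.4


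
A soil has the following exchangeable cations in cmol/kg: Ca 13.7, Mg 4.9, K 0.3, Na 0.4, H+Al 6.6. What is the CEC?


Step 1: CEC = Ca + Mg + K + Na + (H+Al)
Step 2: CEC = 13.7 + 4.9 + 0.3 + 0.4 + 6.6
Step 3: CEC = 25.9 cmol/kg

25.9


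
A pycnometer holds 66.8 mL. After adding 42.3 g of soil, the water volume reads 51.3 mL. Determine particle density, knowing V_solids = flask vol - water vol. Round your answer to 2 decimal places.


Step 1: Volume of solids = flask volume - water volume with soil
Step 2: V_solids = 66.8 - 51.3 = 15.5 mL
Step 3: Particle density = mass / V_solids = 42.3 / 15.5 = 2.73 g/cm^3

2.73


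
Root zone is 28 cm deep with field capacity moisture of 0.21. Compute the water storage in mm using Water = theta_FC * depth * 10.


Step 1: Water (mm) = theta_FC * depth (cm) * 10
Step 2: Water = 0.21 * 28 * 10
Step 3: Water = 58.8 mm

58.8


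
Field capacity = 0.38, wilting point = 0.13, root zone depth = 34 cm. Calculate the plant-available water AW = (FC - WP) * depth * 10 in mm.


Step 1: Available water = (FC - WP) * depth * 10
Step 2: AW = (0.38 - 0.13) * 34 * 10
Step 3: AW = 0.25 * 34 * 10
Step 4: AW = 85.0 mm

85.0


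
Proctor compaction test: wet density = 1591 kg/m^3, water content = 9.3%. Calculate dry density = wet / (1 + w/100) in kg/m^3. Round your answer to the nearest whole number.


Step 1: Dry density = wet density / (1 + w/100)
Step 2: Dry density = 1591 / (1 + 9.3/100)
Step 3: Dry density = 1591 / 1.093
Step 4: Dry density = 1456 kg/m^3

1456


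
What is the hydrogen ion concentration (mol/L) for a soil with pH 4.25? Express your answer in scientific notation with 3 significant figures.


Step 1: [H+] = 10^(-pH)
Step 2: [H+] = 10^(-4.25)
Step 3: [H+] = 5.62e-05 mol/L

5.62e-05


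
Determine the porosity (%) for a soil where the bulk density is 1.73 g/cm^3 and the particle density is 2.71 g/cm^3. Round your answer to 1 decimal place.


Step 1: Formula: n = 100 * (1 - BD / PD)
Step 2: n = 100 * (1 - 1.73 / 2.71)
Step 3: n = 100 * (1 - 0.63838)
Step 4: n = 36.2%

36.2


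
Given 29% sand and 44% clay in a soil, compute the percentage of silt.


Step 1: sand + silt + clay = 100%
Step 2: silt = 100 - sand - clay
Step 3: silt = 100 - 29 - 44
Step 4: silt = 27%

27


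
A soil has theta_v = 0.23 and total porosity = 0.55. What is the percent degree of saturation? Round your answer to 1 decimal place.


Step 1: S = 100 * theta_v / n
Step 2: S = 100 * 0.23 / 0.55
Step 3: S = 41.8%

41.8


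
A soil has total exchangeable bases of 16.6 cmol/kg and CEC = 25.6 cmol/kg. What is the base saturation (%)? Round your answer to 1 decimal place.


Step 1: BS = 100 * (sum of bases) / CEC
Step 2: BS = 100 * 16.6 / 25.6
Step 3: BS = 64.8%

64.8


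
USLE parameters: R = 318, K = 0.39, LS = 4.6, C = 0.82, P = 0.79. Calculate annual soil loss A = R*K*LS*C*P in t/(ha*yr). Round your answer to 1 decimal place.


Step 1: A = R * K * LS * C * P
Step 2: R * K = 318 * 0.39 = 124.02
Step 3: (R*K) * LS = 124.02 * 4.6 = 570.492
Step 4: * C * P = 570.492 * 0.82 * 0.79 = 369.6
Step 5: A = 369.6 t/(ha*yr)

369.6


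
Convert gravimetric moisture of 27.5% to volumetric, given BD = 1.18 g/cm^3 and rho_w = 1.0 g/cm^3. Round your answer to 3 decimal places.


Step 1: theta = (w / 100) * BD / rho_w
Step 2: theta = (27.5 / 100) * 1.18 / 1.0
Step 3: theta = 0.275 * 1.18
Step 4: theta = 0.325

0.325


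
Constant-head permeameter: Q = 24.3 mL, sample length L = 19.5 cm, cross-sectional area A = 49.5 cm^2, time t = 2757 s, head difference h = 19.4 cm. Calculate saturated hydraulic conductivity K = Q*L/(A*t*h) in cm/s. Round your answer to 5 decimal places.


Step 1: K = Q * L / (A * t * h)
Step 2: Numerator = 24.3 * 19.5 = 473.85
Step 3: Denominator = 49.5 * 2757 * 19.4 = 2647547.1
Step 4: K = 473.85 / 2647547.1 = 0.00018 cm/s

0.00018


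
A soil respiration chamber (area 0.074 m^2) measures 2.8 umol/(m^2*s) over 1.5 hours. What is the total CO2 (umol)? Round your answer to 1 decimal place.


Step 1: Convert time to seconds: 1.5 hr * 3600 = 5400.0 s
Step 2: Total = flux * area * time_s
Step 3: Total = 2.8 * 0.074 * 5400.0
Step 4: Total = 1118.9 umol

1118.9


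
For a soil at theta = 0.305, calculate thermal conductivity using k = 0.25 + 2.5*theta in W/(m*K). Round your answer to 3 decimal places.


Step 1: k = 0.25 + 2.5 * theta
Step 2: k = 0.25 + 2.5 * 0.305
Step 3: k = 0.25 + 0.763
Step 4: k = 1.013 W/(m*K)

1.013


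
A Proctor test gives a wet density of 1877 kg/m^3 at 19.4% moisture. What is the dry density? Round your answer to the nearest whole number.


Step 1: Dry density = wet density / (1 + w/100)
Step 2: Dry density = 1877 / (1 + 19.4/100)
Step 3: Dry density = 1877 / 1.194
Step 4: Dry density = 1572 kg/m^3

1572


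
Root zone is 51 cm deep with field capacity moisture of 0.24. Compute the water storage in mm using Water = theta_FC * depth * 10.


Step 1: Water (mm) = theta_FC * depth (cm) * 10
Step 2: Water = 0.24 * 51 * 10
Step 3: Water = 122.4 mm

122.4


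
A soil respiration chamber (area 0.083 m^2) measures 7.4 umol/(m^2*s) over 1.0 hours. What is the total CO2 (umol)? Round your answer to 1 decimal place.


Step 1: Convert time to seconds: 1.0 hr * 3600 = 3600.0 s
Step 2: Total = flux * area * time_s
Step 3: Total = 7.4 * 0.083 * 3600.0
Step 4: Total = 2211.1 umol

2211.1


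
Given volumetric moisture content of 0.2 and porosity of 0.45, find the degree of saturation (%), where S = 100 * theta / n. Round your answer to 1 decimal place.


Step 1: S = 100 * theta_v / n
Step 2: S = 100 * 0.2 / 0.45
Step 3: S = 44.4%

44.4


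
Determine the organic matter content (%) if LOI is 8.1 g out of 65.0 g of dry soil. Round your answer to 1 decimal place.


Step 1: OM% = 100 * LOI / sample mass
Step 2: OM = 100 * 8.1 / 65.0
Step 3: OM = 12.5%

12.5


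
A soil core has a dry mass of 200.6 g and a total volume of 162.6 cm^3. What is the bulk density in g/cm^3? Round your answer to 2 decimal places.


Step 1: Identify the formula: BD = dry mass / volume
Step 2: Substitute values: BD = 200.6 / 162.6
Step 3: BD = 1.23 g/cm^3

1.23


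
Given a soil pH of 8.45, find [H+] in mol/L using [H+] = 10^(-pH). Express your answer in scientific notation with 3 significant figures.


Step 1: [H+] = 10^(-pH)
Step 2: [H+] = 10^(-8.45)
Step 3: [H+] = 3.55e-09 mol/L

3.55e-09


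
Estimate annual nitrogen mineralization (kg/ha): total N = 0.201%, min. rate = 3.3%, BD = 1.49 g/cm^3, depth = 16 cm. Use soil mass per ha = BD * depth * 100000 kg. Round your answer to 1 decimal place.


Step 1: Soil mass per ha = BD * depth * 100000 = 1.49 * 16 * 100000 = 2384000 kg
Step 2: Total N pool = soil mass * N%/100 = 2384000 * 0.201/100 = 4791.84 kg/ha
Step 3: N mineralized = N pool * rate%/100 = 4791.84 * 3.3/100 = 158.1 kg/ha/yr

158.1


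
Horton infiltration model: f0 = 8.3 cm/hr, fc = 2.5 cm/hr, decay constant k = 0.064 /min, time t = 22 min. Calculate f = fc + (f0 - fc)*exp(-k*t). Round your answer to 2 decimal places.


Step 1: f = fc + (f0 - fc) * exp(-k * t)
Step 2: exp(-0.064 * 22) = 0.244632
Step 3: f = 2.5 + (8.3 - 2.5) * 0.244632
Step 4: f = 2.5 + 5.8 * 0.244632
Step 5: f = 3.92 cm/hr

3.92


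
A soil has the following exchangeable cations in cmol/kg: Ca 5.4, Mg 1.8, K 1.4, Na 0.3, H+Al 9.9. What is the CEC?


Step 1: CEC = Ca + Mg + K + Na + (H+Al)
Step 2: CEC = 5.4 + 1.8 + 1.4 + 0.3 + 9.9
Step 3: CEC = 18.8 cmol/kg

18.8


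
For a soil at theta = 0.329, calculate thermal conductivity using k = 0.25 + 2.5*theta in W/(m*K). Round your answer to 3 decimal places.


Step 1: k = 0.25 + 2.5 * theta
Step 2: k = 0.25 + 2.5 * 0.329
Step 3: k = 0.25 + 0.823
Step 4: k = 1.073 W/(m*K)

1.073


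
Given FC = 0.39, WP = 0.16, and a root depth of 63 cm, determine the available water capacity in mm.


Step 1: Available water = (FC - WP) * depth * 10
Step 2: AW = (0.39 - 0.16) * 63 * 10
Step 3: AW = 0.23 * 63 * 10
Step 4: AW = 144.9 mm

144.9


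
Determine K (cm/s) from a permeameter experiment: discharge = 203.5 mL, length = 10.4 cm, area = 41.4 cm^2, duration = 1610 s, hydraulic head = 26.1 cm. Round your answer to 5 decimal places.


Step 1: K = Q * L / (A * t * h)
Step 2: Numerator = 203.5 * 10.4 = 2116.4
Step 3: Denominator = 41.4 * 1610 * 26.1 = 1739669.4
Step 4: K = 2116.4 / 1739669.4 = 0.00122 cm/s

0.00122


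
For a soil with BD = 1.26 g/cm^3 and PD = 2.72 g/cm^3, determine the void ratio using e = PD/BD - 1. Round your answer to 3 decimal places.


Step 1: e = PD / BD - 1
Step 2: e = 2.72 / 1.26 - 1
Step 3: e = 2.15873 - 1
Step 4: e = 1.159

1.159


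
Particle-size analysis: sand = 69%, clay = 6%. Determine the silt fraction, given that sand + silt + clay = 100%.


Step 1: sand + silt + clay = 100%
Step 2: silt = 100 - sand - clay
Step 3: silt = 100 - 69 - 6
Step 4: silt = 25%

25


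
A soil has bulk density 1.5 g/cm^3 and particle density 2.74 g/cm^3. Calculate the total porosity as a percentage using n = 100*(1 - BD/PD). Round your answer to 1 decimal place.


Step 1: Formula: n = 100 * (1 - BD / PD)
Step 2: n = 100 * (1 - 1.5 / 2.74)
Step 3: n = 100 * (1 - 0.54745)
Step 4: n = 45.3%

45.3


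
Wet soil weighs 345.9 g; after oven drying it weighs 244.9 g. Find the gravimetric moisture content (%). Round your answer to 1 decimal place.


Step 1: Water mass = wet - dry = 345.9 - 244.9 = 101.0 g
Step 2: w = 100 * water mass / dry mass
Step 3: w = 100 * 101.0 / 244.9 = 41.2%

41.2


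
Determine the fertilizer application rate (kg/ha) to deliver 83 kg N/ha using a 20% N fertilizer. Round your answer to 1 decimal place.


Step 1: Fertilizer rate = target N / (N content / 100)
Step 2: Rate = 83 / (20 / 100)
Step 3: Rate = 83 / 0.2
Step 4: Rate = 415.0 kg/ha

415.0


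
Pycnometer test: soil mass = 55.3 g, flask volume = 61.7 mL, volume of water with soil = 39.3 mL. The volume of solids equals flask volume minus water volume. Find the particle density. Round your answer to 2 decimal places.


Step 1: Volume of solids = flask volume - water volume with soil
Step 2: V_solids = 61.7 - 39.3 = 22.4 mL
Step 3: Particle density = mass / V_solids = 55.3 / 22.4 = 2.47 g/cm^3

2.47


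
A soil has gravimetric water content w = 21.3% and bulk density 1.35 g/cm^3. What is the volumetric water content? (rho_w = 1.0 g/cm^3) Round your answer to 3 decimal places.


Step 1: theta = (w / 100) * BD / rho_w
Step 2: theta = (21.3 / 100) * 1.35 / 1.0
Step 3: theta = 0.213 * 1.35
Step 4: theta = 0.288

0.288


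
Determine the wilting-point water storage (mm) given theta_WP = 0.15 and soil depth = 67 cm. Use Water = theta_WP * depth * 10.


Step 1: Water (mm) = theta_WP * depth * 10
Step 2: Water = 0.15 * 67 * 10
Step 3: Water = 100.5 mm

100.5


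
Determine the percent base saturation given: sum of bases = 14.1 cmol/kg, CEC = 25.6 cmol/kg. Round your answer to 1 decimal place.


Step 1: BS = 100 * (sum of bases) / CEC
Step 2: BS = 100 * 14.1 / 25.6
Step 3: BS = 55.1%

55.1


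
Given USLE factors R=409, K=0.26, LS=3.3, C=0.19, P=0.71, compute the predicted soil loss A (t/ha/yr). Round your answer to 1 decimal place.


Step 1: A = R * K * LS * C * P
Step 2: R * K = 409 * 0.26 = 106.34
Step 3: (R*K) * LS = 106.34 * 3.3 = 350.922
Step 4: * C * P = 350.922 * 0.19 * 0.71 = 47.3
Step 5: A = 47.3 t/(ha*yr)

47.3


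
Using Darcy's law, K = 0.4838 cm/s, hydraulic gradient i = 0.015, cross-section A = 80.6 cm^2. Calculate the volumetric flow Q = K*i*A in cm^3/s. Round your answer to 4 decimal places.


Step 1: Apply Darcy's law: Q = K * i * A
Step 2: Q = 0.4838 * 0.015 * 80.6
Step 3: Q = 0.5849 cm^3/s

0.5849


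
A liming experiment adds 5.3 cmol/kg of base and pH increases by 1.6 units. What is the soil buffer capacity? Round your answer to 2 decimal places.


Step 1: BC = change in base / change in pH
Step 2: BC = 5.3 / 1.6
Step 3: BC = 3.31 cmol/(kg*pH unit)

3.31


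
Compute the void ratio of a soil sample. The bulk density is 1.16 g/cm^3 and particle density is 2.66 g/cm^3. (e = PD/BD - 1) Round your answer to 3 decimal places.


Step 1: e = PD / BD - 1
Step 2: e = 2.66 / 1.16 - 1
Step 3: e = 2.2931 - 1
Step 4: e = 1.293

1.293


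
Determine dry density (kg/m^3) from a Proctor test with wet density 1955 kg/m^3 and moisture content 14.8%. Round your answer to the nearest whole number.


Step 1: Dry density = wet density / (1 + w/100)
Step 2: Dry density = 1955 / (1 + 14.8/100)
Step 3: Dry density = 1955 / 1.148
Step 4: Dry density = 1703 kg/m^3

1703


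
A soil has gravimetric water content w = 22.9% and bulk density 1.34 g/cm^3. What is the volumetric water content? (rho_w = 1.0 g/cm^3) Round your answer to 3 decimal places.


Step 1: theta = (w / 100) * BD / rho_w
Step 2: theta = (22.9 / 100) * 1.34 / 1.0
Step 3: theta = 0.229 * 1.34
Step 4: theta = 0.307

0.307


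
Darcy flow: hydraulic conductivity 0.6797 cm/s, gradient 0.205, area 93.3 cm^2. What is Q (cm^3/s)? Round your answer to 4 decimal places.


Step 1: Apply Darcy's law: Q = K * i * A
Step 2: Q = 0.6797 * 0.205 * 93.3
Step 3: Q = 13.0003 cm^3/s

13.0003


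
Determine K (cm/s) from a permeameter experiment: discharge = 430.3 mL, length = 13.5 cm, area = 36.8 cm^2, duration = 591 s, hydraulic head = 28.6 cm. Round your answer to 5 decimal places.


Step 1: K = Q * L / (A * t * h)
Step 2: Numerator = 430.3 * 13.5 = 5809.05
Step 3: Denominator = 36.8 * 591 * 28.6 = 622015.68
Step 4: K = 5809.05 / 622015.68 = 0.00934 cm/s

0.00934


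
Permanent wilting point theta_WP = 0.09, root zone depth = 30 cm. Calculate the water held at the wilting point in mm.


Step 1: Water (mm) = theta_WP * depth * 10
Step 2: Water = 0.09 * 30 * 10
Step 3: Water = 27.0 mm

27.0


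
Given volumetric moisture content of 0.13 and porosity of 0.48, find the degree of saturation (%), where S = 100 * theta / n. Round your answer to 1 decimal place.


Step 1: S = 100 * theta_v / n
Step 2: S = 100 * 0.13 / 0.48
Step 3: S = 27.1%

27.1


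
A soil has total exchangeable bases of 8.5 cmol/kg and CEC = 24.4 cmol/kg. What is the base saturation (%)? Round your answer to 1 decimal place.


Step 1: BS = 100 * (sum of bases) / CEC
Step 2: BS = 100 * 8.5 / 24.4
Step 3: BS = 34.8%

34.8


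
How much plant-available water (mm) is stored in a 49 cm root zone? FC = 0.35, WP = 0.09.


Step 1: Available water = (FC - WP) * depth * 10
Step 2: AW = (0.35 - 0.09) * 49 * 10
Step 3: AW = 0.26 * 49 * 10
Step 4: AW = 127.4 mm

127.4


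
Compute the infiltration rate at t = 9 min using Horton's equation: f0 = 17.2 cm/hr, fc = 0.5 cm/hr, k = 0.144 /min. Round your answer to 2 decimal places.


Step 1: f = fc + (f0 - fc) * exp(-k * t)
Step 2: exp(-0.144 * 9) = 0.273624
Step 3: f = 0.5 + (17.2 - 0.5) * 0.273624
Step 4: f = 0.5 + 16.7 * 0.273624
Step 5: f = 5.07 cm/hr

5.07


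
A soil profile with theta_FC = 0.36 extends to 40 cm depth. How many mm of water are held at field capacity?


Step 1: Water (mm) = theta_FC * depth (cm) * 10
Step 2: Water = 0.36 * 40 * 10
Step 3: Water = 144.0 mm

144.0


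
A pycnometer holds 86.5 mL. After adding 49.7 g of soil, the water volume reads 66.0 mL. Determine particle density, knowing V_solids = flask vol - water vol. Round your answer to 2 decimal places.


Step 1: Volume of solids = flask volume - water volume with soil
Step 2: V_solids = 86.5 - 66.0 = 20.5 mL
Step 3: Particle density = mass / V_solids = 49.7 / 20.5 = 2.42 g/cm^3

2.42


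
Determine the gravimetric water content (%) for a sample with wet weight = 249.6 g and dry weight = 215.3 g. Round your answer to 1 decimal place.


Step 1: Water mass = wet - dry = 249.6 - 215.3 = 34.3 g
Step 2: w = 100 * water mass / dry mass
Step 3: w = 100 * 34.3 / 215.3 = 15.9%

15.9


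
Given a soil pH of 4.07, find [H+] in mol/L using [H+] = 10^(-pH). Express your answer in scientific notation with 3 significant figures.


Step 1: [H+] = 10^(-pH)
Step 2: [H+] = 10^(-4.07)
Step 3: [H+] = 8.51e-05 mol/L

8.51e-05


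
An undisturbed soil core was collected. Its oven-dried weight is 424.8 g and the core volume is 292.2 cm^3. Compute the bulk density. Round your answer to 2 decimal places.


Step 1: Identify the formula: BD = dry mass / volume
Step 2: Substitute values: BD = 424.8 / 292.2
Step 3: BD = 1.45 g/cm^3

1.45


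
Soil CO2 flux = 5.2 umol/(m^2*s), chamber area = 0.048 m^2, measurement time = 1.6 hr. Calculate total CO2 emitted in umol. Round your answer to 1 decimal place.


Step 1: Convert time to seconds: 1.6 hr * 3600 = 5760.0 s
Step 2: Total = flux * area * time_s
Step 3: Total = 5.2 * 0.048 * 5760.0
Step 4: Total = 1437.7 umol

1437.7


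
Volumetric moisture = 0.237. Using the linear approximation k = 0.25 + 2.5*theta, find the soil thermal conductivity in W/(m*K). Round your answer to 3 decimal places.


Step 1: k = 0.25 + 2.5 * theta
Step 2: k = 0.25 + 2.5 * 0.237
Step 3: k = 0.25 + 0.593
Step 4: k = 0.843 W/(m*K)

0.843


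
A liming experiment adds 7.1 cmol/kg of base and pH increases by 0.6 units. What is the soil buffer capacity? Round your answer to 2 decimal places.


Step 1: BC = change in base / change in pH
Step 2: BC = 7.1 / 0.6
Step 3: BC = 11.83 cmol/(kg*pH unit)

11.83


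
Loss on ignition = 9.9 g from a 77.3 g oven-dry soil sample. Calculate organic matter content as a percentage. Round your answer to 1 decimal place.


Step 1: OM% = 100 * LOI / sample mass
Step 2: OM = 100 * 9.9 / 77.3
Step 3: OM = 12.8%

12.8


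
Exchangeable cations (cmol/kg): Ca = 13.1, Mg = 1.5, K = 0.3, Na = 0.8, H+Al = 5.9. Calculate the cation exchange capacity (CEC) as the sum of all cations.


Step 1: CEC = Ca + Mg + K + Na + (H+Al)
Step 2: CEC = 13.1 + 1.5 + 0.3 + 0.8 + 5.9
Step 3: CEC = 21.6 cmol/kg

21.6


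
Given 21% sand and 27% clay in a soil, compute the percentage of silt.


Step 1: sand + silt + clay = 100%
Step 2: silt = 100 - sand - clay
Step 3: silt = 100 - 21 - 27
Step 4: silt = 52%

52


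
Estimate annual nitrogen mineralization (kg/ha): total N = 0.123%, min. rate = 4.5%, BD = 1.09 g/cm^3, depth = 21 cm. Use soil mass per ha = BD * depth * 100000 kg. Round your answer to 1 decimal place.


Step 1: Soil mass per ha = BD * depth * 100000 = 1.09 * 21 * 100000 = 2289000 kg
Step 2: Total N pool = soil mass * N%/100 = 2289000 * 0.123/100 = 2815.47 kg/ha
Step 3: N mineralized = N pool * rate%/100 = 2815.47 * 4.5/100 = 126.7 kg/ha/yr

126.7


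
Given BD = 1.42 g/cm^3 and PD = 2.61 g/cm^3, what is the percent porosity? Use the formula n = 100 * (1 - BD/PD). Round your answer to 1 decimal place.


Step 1: Formula: n = 100 * (1 - BD / PD)
Step 2: n = 100 * (1 - 1.42 / 2.61)
Step 3: n = 100 * (1 - 0.54406)
Step 4: n = 45.6%

45.6


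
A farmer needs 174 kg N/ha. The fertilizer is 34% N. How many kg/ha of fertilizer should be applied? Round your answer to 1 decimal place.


Step 1: Fertilizer rate = target N / (N content / 100)
Step 2: Rate = 174 / (34 / 100)
Step 3: Rate = 174 / 0.34
Step 4: Rate = 511.8 kg/ha

511.8


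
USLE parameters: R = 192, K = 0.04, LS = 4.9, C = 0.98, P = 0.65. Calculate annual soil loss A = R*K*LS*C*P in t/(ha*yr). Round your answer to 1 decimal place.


Step 1: A = R * K * LS * C * P
Step 2: R * K = 192 * 0.04 = 7.68
Step 3: (R*K) * LS = 7.68 * 4.9 = 37.632
Step 4: * C * P = 37.632 * 0.98 * 0.65 = 24.0
Step 5: A = 24.0 t/(ha*yr)

24.0


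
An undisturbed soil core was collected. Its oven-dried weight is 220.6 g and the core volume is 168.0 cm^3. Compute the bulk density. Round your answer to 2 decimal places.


Step 1: Identify the formula: BD = dry mass / volume
Step 2: Substitute values: BD = 220.6 / 168.0
Step 3: BD = 1.31 g/cm^3

1.31


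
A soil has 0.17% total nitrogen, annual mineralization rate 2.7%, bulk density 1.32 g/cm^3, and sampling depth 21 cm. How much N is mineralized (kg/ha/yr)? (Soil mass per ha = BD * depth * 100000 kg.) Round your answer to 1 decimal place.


Step 1: Soil mass per ha = BD * depth * 100000 = 1.32 * 21 * 100000 = 2772000 kg
Step 2: Total N pool = soil mass * N%/100 = 2772000 * 0.17/100 = 4712.4 kg/ha
Step 3: N mineralized = N pool * rate%/100 = 4712.4 * 2.7/100 = 127.2 kg/ha/yr

127.2


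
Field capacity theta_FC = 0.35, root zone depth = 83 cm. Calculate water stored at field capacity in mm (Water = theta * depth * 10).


Step 1: Water (mm) = theta_FC * depth (cm) * 10
Step 2: Water = 0.35 * 83 * 10
Step 3: Water = 290.5 mm

290.5


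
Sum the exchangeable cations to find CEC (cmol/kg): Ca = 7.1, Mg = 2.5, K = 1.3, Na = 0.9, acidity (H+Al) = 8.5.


Step 1: CEC = Ca + Mg + K + Na + (H+Al)
Step 2: CEC = 7.1 + 2.5 + 1.3 + 0.9 + 8.5
Step 3: CEC = 20.3 cmol/kg

20.3


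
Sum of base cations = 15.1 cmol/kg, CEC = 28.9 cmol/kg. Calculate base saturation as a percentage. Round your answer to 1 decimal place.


Step 1: BS = 100 * (sum of bases) / CEC
Step 2: BS = 100 * 15.1 / 28.9
Step 3: BS = 52.2%

52.2


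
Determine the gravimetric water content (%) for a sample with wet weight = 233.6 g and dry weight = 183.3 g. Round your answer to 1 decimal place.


Step 1: Water mass = wet - dry = 233.6 - 183.3 = 50.3 g
Step 2: w = 100 * water mass / dry mass
Step 3: w = 100 * 50.3 / 183.3 = 27.4%

27.4


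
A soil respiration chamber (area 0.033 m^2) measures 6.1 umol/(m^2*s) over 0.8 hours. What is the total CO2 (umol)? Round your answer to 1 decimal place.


Step 1: Convert time to seconds: 0.8 hr * 3600 = 2880.0 s
Step 2: Total = flux * area * time_s
Step 3: Total = 6.1 * 0.033 * 2880.0
Step 4: Total = 579.7 umol

579.7


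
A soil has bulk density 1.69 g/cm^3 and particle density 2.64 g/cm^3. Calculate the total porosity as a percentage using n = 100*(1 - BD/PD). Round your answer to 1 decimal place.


Step 1: Formula: n = 100 * (1 - BD / PD)
Step 2: n = 100 * (1 - 1.69 / 2.64)
Step 3: n = 100 * (1 - 0.64015)
Step 4: n = 36.0%

36.0


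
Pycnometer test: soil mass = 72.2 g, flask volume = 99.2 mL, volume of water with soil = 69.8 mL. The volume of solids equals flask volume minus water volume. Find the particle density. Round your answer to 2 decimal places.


Step 1: Volume of solids = flask volume - water volume with soil
Step 2: V_solids = 99.2 - 69.8 = 29.4 mL
Step 3: Particle density = mass / V_solids = 72.2 / 29.4 = 2.46 g/cm^3

2.46


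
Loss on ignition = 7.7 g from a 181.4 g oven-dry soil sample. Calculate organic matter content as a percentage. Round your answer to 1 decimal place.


Step 1: OM% = 100 * LOI / sample mass
Step 2: OM = 100 * 7.7 / 181.4
Step 3: OM = 4.2%

4.2


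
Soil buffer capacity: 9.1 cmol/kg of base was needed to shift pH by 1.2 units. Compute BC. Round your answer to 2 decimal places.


Step 1: BC = change in base / change in pH
Step 2: BC = 9.1 / 1.2
Step 3: BC = 7.58 cmol/(kg*pH unit)

7.58


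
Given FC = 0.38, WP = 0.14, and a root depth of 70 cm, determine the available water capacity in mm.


Step 1: Available water = (FC - WP) * depth * 10
Step 2: AW = (0.38 - 0.14) * 70 * 10
Step 3: AW = 0.24 * 70 * 10
Step 4: AW = 168.0 mm

168.0


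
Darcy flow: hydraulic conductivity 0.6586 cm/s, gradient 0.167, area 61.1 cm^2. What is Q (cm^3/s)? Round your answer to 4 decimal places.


Step 1: Apply Darcy's law: Q = K * i * A
Step 2: Q = 0.6586 * 0.167 * 61.1
Step 3: Q = 6.7202 cm^3/s

6.7202


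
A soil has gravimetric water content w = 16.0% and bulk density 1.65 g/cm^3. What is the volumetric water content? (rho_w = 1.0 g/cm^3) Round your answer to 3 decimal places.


Step 1: theta = (w / 100) * BD / rho_w
Step 2: theta = (16.0 / 100) * 1.65 / 1.0
Step 3: theta = 0.16 * 1.65
Step 4: theta = 0.264

0.264


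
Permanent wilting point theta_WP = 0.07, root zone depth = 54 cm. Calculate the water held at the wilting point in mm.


Step 1: Water (mm) = theta_WP * depth * 10
Step 2: Water = 0.07 * 54 * 10
Step 3: Water = 37.8 mm

37.8


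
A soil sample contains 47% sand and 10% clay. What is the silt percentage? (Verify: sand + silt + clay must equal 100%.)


Step 1: sand + silt + clay = 100%
Step 2: silt = 100 - sand - clay
Step 3: silt = 100 - 47 - 10
Step 4: silt = 43%

43


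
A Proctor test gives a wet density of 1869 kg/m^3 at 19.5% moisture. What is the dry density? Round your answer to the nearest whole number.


Step 1: Dry density = wet density / (1 + w/100)
Step 2: Dry density = 1869 / (1 + 19.5/100)
Step 3: Dry density = 1869 / 1.195
Step 4: Dry density = 1564 kg/m^3

1564


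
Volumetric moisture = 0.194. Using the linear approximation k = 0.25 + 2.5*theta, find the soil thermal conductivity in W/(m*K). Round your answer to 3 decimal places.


Step 1: k = 0.25 + 2.5 * theta
Step 2: k = 0.25 + 2.5 * 0.194
Step 3: k = 0.25 + 0.485
Step 4: k = 0.735 W/(m*K)

0.735


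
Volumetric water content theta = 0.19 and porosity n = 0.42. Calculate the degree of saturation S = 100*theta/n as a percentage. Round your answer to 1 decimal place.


Step 1: S = 100 * theta_v / n
Step 2: S = 100 * 0.19 / 0.42
Step 3: S = 45.2%

45.2


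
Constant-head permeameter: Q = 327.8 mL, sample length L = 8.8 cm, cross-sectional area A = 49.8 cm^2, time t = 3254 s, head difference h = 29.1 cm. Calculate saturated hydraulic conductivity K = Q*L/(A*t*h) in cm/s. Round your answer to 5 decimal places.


Step 1: K = Q * L / (A * t * h)
Step 2: Numerator = 327.8 * 8.8 = 2884.64
Step 3: Denominator = 49.8 * 3254 * 29.1 = 4715631.72
Step 4: K = 2884.64 / 4715631.72 = 0.00061 cm/s

0.00061


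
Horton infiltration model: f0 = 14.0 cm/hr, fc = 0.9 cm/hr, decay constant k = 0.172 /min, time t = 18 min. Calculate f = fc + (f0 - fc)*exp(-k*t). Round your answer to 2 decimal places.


Step 1: f = fc + (f0 - fc) * exp(-k * t)
Step 2: exp(-0.172 * 18) = 0.04523
Step 3: f = 0.9 + (14.0 - 0.9) * 0.04523
Step 4: f = 0.9 + 13.1 * 0.04523
Step 5: f = 1.49 cm/hr

1.49
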